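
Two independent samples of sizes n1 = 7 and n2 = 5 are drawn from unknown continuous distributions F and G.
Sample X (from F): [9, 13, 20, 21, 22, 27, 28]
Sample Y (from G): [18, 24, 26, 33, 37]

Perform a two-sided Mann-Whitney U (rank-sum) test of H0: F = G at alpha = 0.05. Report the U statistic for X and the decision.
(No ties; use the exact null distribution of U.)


Step 1: Combine and sort all 12 observations; assign midranks.
sorted (value, group): (9,X), (13,X), (18,Y), (20,X), (21,X), (22,X), (24,Y), (26,Y), (27,X), (28,X), (33,Y), (37,Y)
ranks: 9->1, 13->2, 18->3, 20->4, 21->5, 22->6, 24->7, 26->8, 27->9, 28->10, 33->11, 37->12
Step 2: Rank sum for X: R1 = 1 + 2 + 4 + 5 + 6 + 9 + 10 = 37.
Step 3: U_X = R1 - n1(n1+1)/2 = 37 - 7*8/2 = 37 - 28 = 9.
       U_Y = n1*n2 - U_X = 35 - 9 = 26.
Step 4: No ties, so the exact null distribution of U (based on enumerating the C(12,7) = 792 equally likely rank assignments) gives the two-sided p-value.
Step 5: p-value = 0.202020; compare to alpha = 0.05. fail to reject H0.

U_X = 9, p = 0.202020, fail to reject H0 at alpha = 0.05.


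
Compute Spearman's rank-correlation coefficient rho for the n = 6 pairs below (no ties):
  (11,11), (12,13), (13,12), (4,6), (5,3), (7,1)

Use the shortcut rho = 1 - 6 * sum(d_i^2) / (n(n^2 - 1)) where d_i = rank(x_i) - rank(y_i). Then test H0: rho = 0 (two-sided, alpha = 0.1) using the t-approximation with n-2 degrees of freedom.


Step 1: Rank x and y separately (midranks; no ties here).
rank(x): 11->4, 12->5, 13->6, 4->1, 5->2, 7->3
rank(y): 11->4, 13->6, 12->5, 6->3, 3->2, 1->1
Step 2: d_i = R_x(i) - R_y(i); compute d_i^2.
  (4-4)^2=0, (5-6)^2=1, (6-5)^2=1, (1-3)^2=4, (2-2)^2=0, (3-1)^2=4
sum(d^2) = 10.
Step 3: rho = 1 - 6*10 / (6*(6^2 - 1)) = 1 - 60/210 = 0.714286.
Step 4: Under H0, t = rho * sqrt((n-2)/(1-rho^2)) = 2.0412 ~ t(4).
Step 5: Two-sided p-value from the t-distribution with 4 df = 0.110787.
Step 6: alpha = 0.1. fail to reject H0.

rho = 0.7143, p = 0.110787, fail to reject H0 at alpha = 0.1.


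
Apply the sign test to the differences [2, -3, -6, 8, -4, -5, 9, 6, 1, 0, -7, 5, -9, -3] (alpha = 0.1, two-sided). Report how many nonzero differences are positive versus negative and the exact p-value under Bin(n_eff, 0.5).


Step 1: Discard zero differences. Original n = 14; n_eff = number of nonzero differences = 13.
Nonzero differences (with sign): +2, -3, -6, +8, -4, -5, +9, +6, +1, -7, +5, -9, -3
Step 2: Count signs: positive = 6, negative = 7.
Step 3: Under H0: P(positive) = 0.5, so the number of positives S ~ Bin(13, 0.5).
Step 4: Two-sided exact p-value = sum of Bin(13,0.5) probabilities at or below the observed probability = 1.000000.
Step 5: alpha = 0.1. fail to reject H0.

n_eff = 13, pos = 6, neg = 7, p = 1.000000, fail to reject H0.


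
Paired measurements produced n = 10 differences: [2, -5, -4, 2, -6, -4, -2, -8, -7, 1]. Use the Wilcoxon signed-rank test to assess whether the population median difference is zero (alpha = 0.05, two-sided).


Step 1: Drop any zero differences (none here) and take |d_i|.
|d| = [2, 5, 4, 2, 6, 4, 2, 8, 7, 1]
Step 2: Midrank |d_i| (ties get averaged ranks).
ranks: |2|->3, |5|->7, |4|->5.5, |2|->3, |6|->8, |4|->5.5, |2|->3, |8|->10, |7|->9, |1|->1
Step 3: Attach original signs; sum ranks with positive sign and with negative sign.
W+ = 3 + 3 + 1 = 7
W- = 7 + 5.5 + 8 + 5.5 + 3 + 10 + 9 = 48
(Check: W+ + W- = 55 should equal n(n+1)/2 = 55.)
Step 4: Test statistic W = min(W+, W-) = 7.
Step 5: Ties in |d|, so use the tie-corrected normal approximation.
        E[W] = n(n+1)/4 = 10*11/4 = 27.5.
        Tie groups: |d|=2 (t=3), |d|=4 (t=2); sum(t^3 - t) = 30.
        Var[W] = n(n+1)(2n+1)/24 - sum(t^3-t)/48 = 2310/24 - 30/48 = 95.625.
        z = (W - E[W]) / sqrt(Var[W]) = (7 - 27.5) / 9.7788 = -2.0964.
        Two-sided p = 2*Phi(z) = 0.036049.
Step 6: alpha = 0.05. reject H0.

W+ = 7, W- = 48, W = min = 7, p = 0.036049, reject H0.


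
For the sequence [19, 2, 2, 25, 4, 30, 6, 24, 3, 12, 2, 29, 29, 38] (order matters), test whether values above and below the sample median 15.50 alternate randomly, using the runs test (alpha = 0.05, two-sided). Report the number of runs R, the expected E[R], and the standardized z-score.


Step 1: Compute median = 15.50; label A = above, B = below.
Labels in order: ABBABABABBBAAA  (n_A = 7, n_B = 7)
Step 2: Count runs R = 9.
Step 3: Under H0 (random ordering), E[R] = 2*n_A*n_B/(n_A+n_B) + 1 = 2*7*7/14 + 1 = 8.0000.
        Var[R] = 2*n_A*n_B*(2*n_A*n_B - n_A - n_B) / ((n_A+n_B)^2 * (n_A+n_B-1)) = 8232/2548 = 3.2308.
        SD[R] = 1.7974.
Step 4: Continuity-corrected z = (R - 0.5 - E[R]) / SD[R] = (9 - 0.5 - 8.0000) / 1.7974 = 0.2782.
Step 5: Two-sided p-value via normal approximation = 2*(1 - Phi(|z|)) = 0.780879.
Step 6: alpha = 0.05. fail to reject H0.

R = 9, z = 0.2782, p = 0.780879, fail to reject H0.


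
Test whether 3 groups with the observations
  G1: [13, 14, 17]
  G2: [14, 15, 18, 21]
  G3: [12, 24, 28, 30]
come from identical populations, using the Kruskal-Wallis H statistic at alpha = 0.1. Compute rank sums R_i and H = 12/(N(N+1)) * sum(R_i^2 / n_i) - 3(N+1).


Step 1: Combine all N = 11 observations and assign midranks.
sorted (value, group, rank): (12,G3,1), (13,G1,2), (14,G1,3.5), (14,G2,3.5), (15,G2,5), (17,G1,6), (18,G2,7), (21,G2,8), (24,G3,9), (28,G3,10), (30,G3,11)
Step 2: Sum ranks within each group.
R_1 = 11.5 (n_1 = 3)
R_2 = 23.5 (n_2 = 4)
R_3 = 31 (n_3 = 4)
Step 3: H = 12/(N(N+1)) * sum(R_i^2/n_i) - 3(N+1)
     = 12/(11*12) * (11.5^2/3 + 23.5^2/4 + 31^2/4) - 3*12
     = 0.090909 * 422.396 - 36
     = 2.399621.
Step 4: Ties present; correction factor C = 1 - 6/(11^3 - 11) = 0.995455. Corrected H = 2.399621 / 0.995455 = 2.410578.
Step 5: Under H0, H ~ chi^2(2); p-value = 0.299605.
Step 6: alpha = 0.1. fail to reject H0.

H = 2.4106, df = 2, p = 0.299605, fail to reject H0.


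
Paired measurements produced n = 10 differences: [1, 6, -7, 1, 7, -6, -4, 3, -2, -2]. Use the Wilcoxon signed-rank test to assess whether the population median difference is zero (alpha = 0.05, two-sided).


Step 1: Drop any zero differences (none here) and take |d_i|.
|d| = [1, 6, 7, 1, 7, 6, 4, 3, 2, 2]
Step 2: Midrank |d_i| (ties get averaged ranks).
ranks: |1|->1.5, |6|->7.5, |7|->9.5, |1|->1.5, |7|->9.5, |6|->7.5, |4|->6, |3|->5, |2|->3.5, |2|->3.5
Step 3: Attach original signs; sum ranks with positive sign and with negative sign.
W+ = 1.5 + 7.5 + 1.5 + 9.5 + 5 = 25
W- = 9.5 + 7.5 + 6 + 3.5 + 3.5 = 30
(Check: W+ + W- = 55 should equal n(n+1)/2 = 55.)
Step 4: Test statistic W = min(W+, W-) = 25.
Step 5: Ties in |d|, so use the tie-corrected normal approximation.
        E[W] = n(n+1)/4 = 10*11/4 = 27.5.
        Tie groups: |d|=1 (t=2), |d|=2 (t=2), |d|=6 (t=2), |d|=7 (t=2); sum(t^3 - t) = 24.
        Var[W] = n(n+1)(2n+1)/24 - sum(t^3-t)/48 = 2310/24 - 24/48 = 95.75.
        z = (W - E[W]) / sqrt(Var[W]) = (25 - 27.5) / 9.7852 = -0.2555.
        Two-sided p = 2*Phi(z) = 0.798346.
Step 6: alpha = 0.05. fail to reject H0.

W+ = 25, W- = 30, W = min = 25, p = 0.798346, fail to reject H0.


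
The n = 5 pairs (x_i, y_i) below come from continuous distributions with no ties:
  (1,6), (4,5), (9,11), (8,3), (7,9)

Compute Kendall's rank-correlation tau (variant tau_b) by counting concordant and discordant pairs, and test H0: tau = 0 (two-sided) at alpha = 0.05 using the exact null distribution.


Step 1: Enumerate the 10 unordered pairs (i,j) with i<j and classify each by sign(x_j-x_i) * sign(y_j-y_i).
  (1,2):dx=+3,dy=-1->D; (1,3):dx=+8,dy=+5->C; (1,4):dx=+7,dy=-3->D; (1,5):dx=+6,dy=+3->C
  (2,3):dx=+5,dy=+6->C; (2,4):dx=+4,dy=-2->D; (2,5):dx=+3,dy=+4->C; (3,4):dx=-1,dy=-8->C
  (3,5):dx=-2,dy=-2->C; (4,5):dx=-1,dy=+6->D
Step 2: C = 6, D = 4, total pairs = 10.
Step 3: tau = (C - D)/(n(n-1)/2) = (6 - 4)/10 = 0.200000.
Step 4: Exact two-sided p-value (enumerate n! = 120 permutations of y under H0): p = 0.816667.
Step 5: alpha = 0.05. fail to reject H0.

tau_b = 0.2000 (C=6, D=4), p = 0.816667, fail to reject H0.


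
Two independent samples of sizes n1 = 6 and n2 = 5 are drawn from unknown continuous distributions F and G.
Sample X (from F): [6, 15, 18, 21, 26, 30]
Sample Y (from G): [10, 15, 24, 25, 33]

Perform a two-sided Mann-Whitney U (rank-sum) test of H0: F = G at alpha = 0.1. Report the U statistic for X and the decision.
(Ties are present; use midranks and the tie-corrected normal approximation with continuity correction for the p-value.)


Step 1: Combine and sort all 11 observations; assign midranks.
sorted (value, group): (6,X), (10,Y), (15,X), (15,Y), (18,X), (21,X), (24,Y), (25,Y), (26,X), (30,X), (33,Y)
ranks: 6->1, 10->2, 15->3.5, 15->3.5, 18->5, 21->6, 24->7, 25->8, 26->9, 30->10, 33->11
Step 2: Rank sum for X: R1 = 1 + 3.5 + 5 + 6 + 9 + 10 = 34.5.
Step 3: U_X = R1 - n1(n1+1)/2 = 34.5 - 6*7/2 = 34.5 - 21 = 13.5.
       U_Y = n1*n2 - U_X = 30 - 13.5 = 16.5.
Step 4: Ties are present, so use the tie-corrected normal approximation (with continuity correction) for the p-value.
Step 5: p-value = 0.854805; compare to alpha = 0.1. fail to reject H0.

U_X = 13.5, p = 0.854805, fail to reject H0 at alpha = 0.1.


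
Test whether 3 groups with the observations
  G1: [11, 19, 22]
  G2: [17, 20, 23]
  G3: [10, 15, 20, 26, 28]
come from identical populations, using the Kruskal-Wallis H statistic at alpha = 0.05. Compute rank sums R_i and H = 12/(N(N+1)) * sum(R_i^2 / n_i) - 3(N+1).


Step 1: Combine all N = 11 observations and assign midranks.
sorted (value, group, rank): (10,G3,1), (11,G1,2), (15,G3,3), (17,G2,4), (19,G1,5), (20,G2,6.5), (20,G3,6.5), (22,G1,8), (23,G2,9), (26,G3,10), (28,G3,11)
Step 2: Sum ranks within each group.
R_1 = 15 (n_1 = 3)
R_2 = 19.5 (n_2 = 3)
R_3 = 31.5 (n_3 = 5)
Step 3: H = 12/(N(N+1)) * sum(R_i^2/n_i) - 3(N+1)
     = 12/(11*12) * (15^2/3 + 19.5^2/3 + 31.5^2/5) - 3*12
     = 0.090909 * 400.2 - 36
     = 0.381818.
Step 4: Ties present; correction factor C = 1 - 6/(11^3 - 11) = 0.995455. Corrected H = 0.381818 / 0.995455 = 0.383562.
Step 5: Under H0, H ~ chi^2(2); p-value = 0.825488.
Step 6: alpha = 0.05. fail to reject H0.

H = 0.3836, df = 2, p = 0.825488, fail to reject H0.


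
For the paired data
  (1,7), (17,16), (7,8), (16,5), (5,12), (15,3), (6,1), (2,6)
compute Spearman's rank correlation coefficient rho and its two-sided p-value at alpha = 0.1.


Step 1: Rank x and y separately (midranks; no ties here).
rank(x): 1->1, 17->8, 7->5, 16->7, 5->3, 15->6, 6->4, 2->2
rank(y): 7->5, 16->8, 8->6, 5->3, 12->7, 3->2, 1->1, 6->4
Step 2: d_i = R_x(i) - R_y(i); compute d_i^2.
  (1-5)^2=16, (8-8)^2=0, (5-6)^2=1, (7-3)^2=16, (3-7)^2=16, (6-2)^2=16, (4-1)^2=9, (2-4)^2=4
sum(d^2) = 78.
Step 3: rho = 1 - 6*78 / (8*(8^2 - 1)) = 1 - 468/504 = 0.071429.
Step 4: Under H0, t = rho * sqrt((n-2)/(1-rho^2)) = 0.1754 ~ t(6).
Step 5: Two-sided p-value from the t-distribution with 6 df = 0.866526.
Step 6: alpha = 0.1. fail to reject H0.

rho = 0.0714, p = 0.866526, fail to reject H0 at alpha = 0.1.


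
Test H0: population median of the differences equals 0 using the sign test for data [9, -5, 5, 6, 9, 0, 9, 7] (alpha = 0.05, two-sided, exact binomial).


Step 1: Discard zero differences. Original n = 8; n_eff = number of nonzero differences = 7.
Nonzero differences (with sign): +9, -5, +5, +6, +9, +9, +7
Step 2: Count signs: positive = 6, negative = 1.
Step 3: Under H0: P(positive) = 0.5, so the number of positives S ~ Bin(7, 0.5).
Step 4: Two-sided exact p-value = sum of Bin(7,0.5) probabilities at or below the observed probability = 0.125000.
Step 5: alpha = 0.05. fail to reject H0.

n_eff = 7, pos = 6, neg = 1, p = 0.125000, fail to reject H0.


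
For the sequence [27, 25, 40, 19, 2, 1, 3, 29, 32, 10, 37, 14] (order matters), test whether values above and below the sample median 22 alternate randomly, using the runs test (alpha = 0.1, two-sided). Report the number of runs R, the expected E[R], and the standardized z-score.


Step 1: Compute median = 22; label A = above, B = below.
Labels in order: AAABBBBAABAB  (n_A = 6, n_B = 6)
Step 2: Count runs R = 6.
Step 3: Under H0 (random ordering), E[R] = 2*n_A*n_B/(n_A+n_B) + 1 = 2*6*6/12 + 1 = 7.0000.
        Var[R] = 2*n_A*n_B*(2*n_A*n_B - n_A - n_B) / ((n_A+n_B)^2 * (n_A+n_B-1)) = 4320/1584 = 2.7273.
        SD[R] = 1.6514.
Step 4: Continuity-corrected z = (R + 0.5 - E[R]) / SD[R] = (6 + 0.5 - 7.0000) / 1.6514 = -0.3028.
Step 5: Two-sided p-value via normal approximation = 2*(1 - Phi(|z|)) = 0.762069.
Step 6: alpha = 0.1. fail to reject H0.

R = 6, z = -0.3028, p = 0.762069, fail to reject H0.


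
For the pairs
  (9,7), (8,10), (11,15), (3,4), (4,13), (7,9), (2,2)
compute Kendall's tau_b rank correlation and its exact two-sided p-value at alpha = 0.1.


Step 1: Enumerate the 21 unordered pairs (i,j) with i<j and classify each by sign(x_j-x_i) * sign(y_j-y_i).
  (1,2):dx=-1,dy=+3->D; (1,3):dx=+2,dy=+8->C; (1,4):dx=-6,dy=-3->C; (1,5):dx=-5,dy=+6->D
  (1,6):dx=-2,dy=+2->D; (1,7):dx=-7,dy=-5->C; (2,3):dx=+3,dy=+5->C; (2,4):dx=-5,dy=-6->C
  (2,5):dx=-4,dy=+3->D; (2,6):dx=-1,dy=-1->C; (2,7):dx=-6,dy=-8->C; (3,4):dx=-8,dy=-11->C
  (3,5):dx=-7,dy=-2->C; (3,6):dx=-4,dy=-6->C; (3,7):dx=-9,dy=-13->C; (4,5):dx=+1,dy=+9->C
  (4,6):dx=+4,dy=+5->C; (4,7):dx=-1,dy=-2->C; (5,6):dx=+3,dy=-4->D; (5,7):dx=-2,dy=-11->C
  (6,7):dx=-5,dy=-7->C
Step 2: C = 16, D = 5, total pairs = 21.
Step 3: tau = (C - D)/(n(n-1)/2) = (16 - 5)/21 = 0.523810.
Step 4: Exact two-sided p-value (enumerate n! = 5040 permutations of y under H0): p = 0.136111.
Step 5: alpha = 0.1. fail to reject H0.

tau_b = 0.5238 (C=16, D=5), p = 0.136111, fail to reject H0.


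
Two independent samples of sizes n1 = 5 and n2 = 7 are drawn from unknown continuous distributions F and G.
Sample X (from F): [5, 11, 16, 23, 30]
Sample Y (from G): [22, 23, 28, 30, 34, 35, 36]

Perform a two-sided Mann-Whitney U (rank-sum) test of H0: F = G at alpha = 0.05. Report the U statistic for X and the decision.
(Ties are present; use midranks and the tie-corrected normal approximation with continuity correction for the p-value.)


Step 1: Combine and sort all 12 observations; assign midranks.
sorted (value, group): (5,X), (11,X), (16,X), (22,Y), (23,X), (23,Y), (28,Y), (30,X), (30,Y), (34,Y), (35,Y), (36,Y)
ranks: 5->1, 11->2, 16->3, 22->4, 23->5.5, 23->5.5, 28->7, 30->8.5, 30->8.5, 34->10, 35->11, 36->12
Step 2: Rank sum for X: R1 = 1 + 2 + 3 + 5.5 + 8.5 = 20.
Step 3: U_X = R1 - n1(n1+1)/2 = 20 - 5*6/2 = 20 - 15 = 5.
       U_Y = n1*n2 - U_X = 35 - 5 = 30.
Step 4: Ties are present, so use the tie-corrected normal approximation (with continuity correction) for the p-value.
Step 5: p-value = 0.050507; compare to alpha = 0.05. fail to reject H0.

U_X = 5, p = 0.050507, fail to reject H0 at alpha = 0.05.


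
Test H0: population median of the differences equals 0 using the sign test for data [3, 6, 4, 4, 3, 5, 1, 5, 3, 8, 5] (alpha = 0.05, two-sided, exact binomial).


Step 1: Discard zero differences. Original n = 11; n_eff = number of nonzero differences = 11.
Nonzero differences (with sign): +3, +6, +4, +4, +3, +5, +1, +5, +3, +8, +5
Step 2: Count signs: positive = 11, negative = 0.
Step 3: Under H0: P(positive) = 0.5, so the number of positives S ~ Bin(11, 0.5).
Step 4: Two-sided exact p-value = sum of Bin(11,0.5) probabilities at or below the observed probability = 0.000977.
Step 5: alpha = 0.05. reject H0.

n_eff = 11, pos = 11, neg = 0, p = 0.000977, reject H0.


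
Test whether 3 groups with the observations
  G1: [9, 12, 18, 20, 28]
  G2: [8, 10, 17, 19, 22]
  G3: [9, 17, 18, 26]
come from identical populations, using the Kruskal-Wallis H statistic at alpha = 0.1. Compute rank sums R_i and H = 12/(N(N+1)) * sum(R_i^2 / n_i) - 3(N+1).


Step 1: Combine all N = 14 observations and assign midranks.
sorted (value, group, rank): (8,G2,1), (9,G1,2.5), (9,G3,2.5), (10,G2,4), (12,G1,5), (17,G2,6.5), (17,G3,6.5), (18,G1,8.5), (18,G3,8.5), (19,G2,10), (20,G1,11), (22,G2,12), (26,G3,13), (28,G1,14)
Step 2: Sum ranks within each group.
R_1 = 41 (n_1 = 5)
R_2 = 33.5 (n_2 = 5)
R_3 = 30.5 (n_3 = 4)
Step 3: H = 12/(N(N+1)) * sum(R_i^2/n_i) - 3(N+1)
     = 12/(14*15) * (41^2/5 + 33.5^2/5 + 30.5^2/4) - 3*15
     = 0.057143 * 793.212 - 45
     = 0.326429.
Step 4: Ties present; correction factor C = 1 - 18/(14^3 - 14) = 0.993407. Corrected H = 0.326429 / 0.993407 = 0.328595.
Step 5: Under H0, H ~ chi^2(2); p-value = 0.848490.
Step 6: alpha = 0.1. fail to reject H0.

H = 0.3286, df = 2, p = 0.848490, fail to reject H0.


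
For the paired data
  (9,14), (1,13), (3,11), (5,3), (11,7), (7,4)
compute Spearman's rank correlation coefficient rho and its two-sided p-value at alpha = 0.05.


Step 1: Rank x and y separately (midranks; no ties here).
rank(x): 9->5, 1->1, 3->2, 5->3, 11->6, 7->4
rank(y): 14->6, 13->5, 11->4, 3->1, 7->3, 4->2
Step 2: d_i = R_x(i) - R_y(i); compute d_i^2.
  (5-6)^2=1, (1-5)^2=16, (2-4)^2=4, (3-1)^2=4, (6-3)^2=9, (4-2)^2=4
sum(d^2) = 38.
Step 3: rho = 1 - 6*38 / (6*(6^2 - 1)) = 1 - 228/210 = -0.085714.
Step 4: Under H0, t = rho * sqrt((n-2)/(1-rho^2)) = -0.1721 ~ t(4).
Step 5: Two-sided p-value from the t-distribution with 4 df = 0.871743.
Step 6: alpha = 0.05. fail to reject H0.

rho = -0.0857, p = 0.871743, fail to reject H0 at alpha = 0.05.


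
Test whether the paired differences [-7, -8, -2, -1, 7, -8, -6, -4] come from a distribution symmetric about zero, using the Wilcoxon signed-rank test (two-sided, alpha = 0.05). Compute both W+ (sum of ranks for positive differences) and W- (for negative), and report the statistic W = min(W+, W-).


Step 1: Drop any zero differences (none here) and take |d_i|.
|d| = [7, 8, 2, 1, 7, 8, 6, 4]
Step 2: Midrank |d_i| (ties get averaged ranks).
ranks: |7|->5.5, |8|->7.5, |2|->2, |1|->1, |7|->5.5, |8|->7.5, |6|->4, |4|->3
Step 3: Attach original signs; sum ranks with positive sign and with negative sign.
W+ = 5.5 = 5.5
W- = 5.5 + 7.5 + 2 + 1 + 7.5 + 4 + 3 = 30.5
(Check: W+ + W- = 36 should equal n(n+1)/2 = 36.)
Step 4: Test statistic W = min(W+, W-) = 5.5.
Step 5: Ties in |d|, so use the tie-corrected normal approximation.
        E[W] = n(n+1)/4 = 8*9/4 = 18.
        Tie groups: |d|=7 (t=2), |d|=8 (t=2); sum(t^3 - t) = 12.
        Var[W] = n(n+1)(2n+1)/24 - sum(t^3-t)/48 = 1224/24 - 12/48 = 50.75.
        z = (W - E[W]) / sqrt(Var[W]) = (5.5 - 18) / 7.1239 = -1.7547.
        Two-sided p = 2*Phi(z) = 0.079318.
Step 6: alpha = 0.05. fail to reject H0.

W+ = 5.5, W- = 30.5, W = min = 5.5, p = 0.079318, fail to reject H0.


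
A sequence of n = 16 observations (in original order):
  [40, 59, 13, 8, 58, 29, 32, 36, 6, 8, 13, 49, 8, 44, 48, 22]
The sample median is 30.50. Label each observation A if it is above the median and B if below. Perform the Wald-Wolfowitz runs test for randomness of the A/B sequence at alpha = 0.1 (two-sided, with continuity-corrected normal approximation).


Step 1: Compute median = 30.50; label A = above, B = below.
Labels in order: AABBABAABBBABAAB  (n_A = 8, n_B = 8)
Step 2: Count runs R = 10.
Step 3: Under H0 (random ordering), E[R] = 2*n_A*n_B/(n_A+n_B) + 1 = 2*8*8/16 + 1 = 9.0000.
        Var[R] = 2*n_A*n_B*(2*n_A*n_B - n_A - n_B) / ((n_A+n_B)^2 * (n_A+n_B-1)) = 14336/3840 = 3.7333.
        SD[R] = 1.9322.
Step 4: Continuity-corrected z = (R - 0.5 - E[R]) / SD[R] = (10 - 0.5 - 9.0000) / 1.9322 = 0.2588.
Step 5: Two-sided p-value via normal approximation = 2*(1 - Phi(|z|)) = 0.795809.
Step 6: alpha = 0.1. fail to reject H0.

R = 10, z = 0.2588, p = 0.795809, fail to reject H0.


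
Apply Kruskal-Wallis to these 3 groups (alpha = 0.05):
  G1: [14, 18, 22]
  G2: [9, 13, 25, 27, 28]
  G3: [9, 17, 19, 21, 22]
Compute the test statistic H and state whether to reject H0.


Step 1: Combine all N = 13 observations and assign midranks.
sorted (value, group, rank): (9,G2,1.5), (9,G3,1.5), (13,G2,3), (14,G1,4), (17,G3,5), (18,G1,6), (19,G3,7), (21,G3,8), (22,G1,9.5), (22,G3,9.5), (25,G2,11), (27,G2,12), (28,G2,13)
Step 2: Sum ranks within each group.
R_1 = 19.5 (n_1 = 3)
R_2 = 40.5 (n_2 = 5)
R_3 = 31 (n_3 = 5)
Step 3: H = 12/(N(N+1)) * sum(R_i^2/n_i) - 3(N+1)
     = 12/(13*14) * (19.5^2/3 + 40.5^2/5 + 31^2/5) - 3*14
     = 0.065934 * 647 - 42
     = 0.659341.
Step 4: Ties present; correction factor C = 1 - 12/(13^3 - 13) = 0.994505. Corrected H = 0.659341 / 0.994505 = 0.662983.
Step 5: Under H0, H ~ chi^2(2); p-value = 0.717852.
Step 6: alpha = 0.05. fail to reject H0.

H = 0.6630, df = 2, p = 0.717852, fail to reject H0.


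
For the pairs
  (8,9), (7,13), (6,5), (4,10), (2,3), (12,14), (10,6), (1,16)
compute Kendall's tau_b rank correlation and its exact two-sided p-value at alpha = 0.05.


Step 1: Enumerate the 28 unordered pairs (i,j) with i<j and classify each by sign(x_j-x_i) * sign(y_j-y_i).
  (1,2):dx=-1,dy=+4->D; (1,3):dx=-2,dy=-4->C; (1,4):dx=-4,dy=+1->D; (1,5):dx=-6,dy=-6->C
  (1,6):dx=+4,dy=+5->C; (1,7):dx=+2,dy=-3->D; (1,8):dx=-7,dy=+7->D; (2,3):dx=-1,dy=-8->C
  (2,4):dx=-3,dy=-3->C; (2,5):dx=-5,dy=-10->C; (2,6):dx=+5,dy=+1->C; (2,7):dx=+3,dy=-7->D
  (2,8):dx=-6,dy=+3->D; (3,4):dx=-2,dy=+5->D; (3,5):dx=-4,dy=-2->C; (3,6):dx=+6,dy=+9->C
  (3,7):dx=+4,dy=+1->C; (3,8):dx=-5,dy=+11->D; (4,5):dx=-2,dy=-7->C; (4,6):dx=+8,dy=+4->C
  (4,7):dx=+6,dy=-4->D; (4,8):dx=-3,dy=+6->D; (5,6):dx=+10,dy=+11->C; (5,7):dx=+8,dy=+3->C
  (5,8):dx=-1,dy=+13->D; (6,7):dx=-2,dy=-8->C; (6,8):dx=-11,dy=+2->D; (7,8):dx=-9,dy=+10->D
Step 2: C = 15, D = 13, total pairs = 28.
Step 3: tau = (C - D)/(n(n-1)/2) = (15 - 13)/28 = 0.071429.
Step 4: Exact two-sided p-value (enumerate n! = 40320 permutations of y under H0): p = 0.904861.
Step 5: alpha = 0.05. fail to reject H0.

tau_b = 0.0714 (C=15, D=13), p = 0.904861, fail to reject H0.


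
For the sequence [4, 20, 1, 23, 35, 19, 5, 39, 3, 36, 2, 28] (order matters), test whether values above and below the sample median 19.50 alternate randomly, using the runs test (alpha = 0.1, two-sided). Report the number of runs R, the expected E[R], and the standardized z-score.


Step 1: Compute median = 19.50; label A = above, B = below.
Labels in order: BABAABBABABA  (n_A = 6, n_B = 6)
Step 2: Count runs R = 10.
Step 3: Under H0 (random ordering), E[R] = 2*n_A*n_B/(n_A+n_B) + 1 = 2*6*6/12 + 1 = 7.0000.
        Var[R] = 2*n_A*n_B*(2*n_A*n_B - n_A - n_B) / ((n_A+n_B)^2 * (n_A+n_B-1)) = 4320/1584 = 2.7273.
        SD[R] = 1.6514.
Step 4: Continuity-corrected z = (R - 0.5 - E[R]) / SD[R] = (10 - 0.5 - 7.0000) / 1.6514 = 1.5138.
Step 5: Two-sided p-value via normal approximation = 2*(1 - Phi(|z|)) = 0.130070.
Step 6: alpha = 0.1. fail to reject H0.

R = 10, z = 1.5138, p = 0.130070, fail to reject H0.


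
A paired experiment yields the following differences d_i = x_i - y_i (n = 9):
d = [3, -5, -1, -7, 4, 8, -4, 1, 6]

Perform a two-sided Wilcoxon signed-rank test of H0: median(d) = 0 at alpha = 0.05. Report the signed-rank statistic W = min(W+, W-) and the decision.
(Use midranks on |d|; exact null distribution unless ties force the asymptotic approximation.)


Step 1: Drop any zero differences (none here) and take |d_i|.
|d| = [3, 5, 1, 7, 4, 8, 4, 1, 6]
Step 2: Midrank |d_i| (ties get averaged ranks).
ranks: |3|->3, |5|->6, |1|->1.5, |7|->8, |4|->4.5, |8|->9, |4|->4.5, |1|->1.5, |6|->7
Step 3: Attach original signs; sum ranks with positive sign and with negative sign.
W+ = 3 + 4.5 + 9 + 1.5 + 7 = 25
W- = 6 + 1.5 + 8 + 4.5 = 20
(Check: W+ + W- = 45 should equal n(n+1)/2 = 45.)
Step 4: Test statistic W = min(W+, W-) = 20.
Step 5: Ties in |d|, so use the tie-corrected normal approximation.
        E[W] = n(n+1)/4 = 9*10/4 = 22.5.
        Tie groups: |d|=1 (t=2), |d|=4 (t=2); sum(t^3 - t) = 12.
        Var[W] = n(n+1)(2n+1)/24 - sum(t^3-t)/48 = 1710/24 - 12/48 = 71.
        z = (W - E[W]) / sqrt(Var[W]) = (20 - 22.5) / 8.4261 = -0.2967.
        Two-sided p = 2*Phi(z) = 0.766699.
Step 6: alpha = 0.05. fail to reject H0.

W+ = 25, W- = 20, W = min = 20, p = 0.766699, fail to reject H0.


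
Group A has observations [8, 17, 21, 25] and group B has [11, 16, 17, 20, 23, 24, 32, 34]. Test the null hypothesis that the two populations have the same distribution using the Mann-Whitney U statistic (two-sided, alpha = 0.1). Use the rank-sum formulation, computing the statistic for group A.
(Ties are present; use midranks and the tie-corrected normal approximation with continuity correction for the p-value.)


Step 1: Combine and sort all 12 observations; assign midranks.
sorted (value, group): (8,X), (11,Y), (16,Y), (17,X), (17,Y), (20,Y), (21,X), (23,Y), (24,Y), (25,X), (32,Y), (34,Y)
ranks: 8->1, 11->2, 16->3, 17->4.5, 17->4.5, 20->6, 21->7, 23->8, 24->9, 25->10, 32->11, 34->12
Step 2: Rank sum for X: R1 = 1 + 4.5 + 7 + 10 = 22.5.
Step 3: U_X = R1 - n1(n1+1)/2 = 22.5 - 4*5/2 = 22.5 - 10 = 12.5.
       U_Y = n1*n2 - U_X = 32 - 12.5 = 19.5.
Step 4: Ties are present, so use the tie-corrected normal approximation (with continuity correction) for the p-value.
Step 5: p-value = 0.609759; compare to alpha = 0.1. fail to reject H0.

U_X = 12.5, p = 0.609759, fail to reject H0 at alpha = 0.1.


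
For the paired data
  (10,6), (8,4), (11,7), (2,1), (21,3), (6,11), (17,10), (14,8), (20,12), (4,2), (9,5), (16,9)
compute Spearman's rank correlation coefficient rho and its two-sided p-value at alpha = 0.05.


Step 1: Rank x and y separately (midranks; no ties here).
rank(x): 10->6, 8->4, 11->7, 2->1, 21->12, 6->3, 17->10, 14->8, 20->11, 4->2, 9->5, 16->9
rank(y): 6->6, 4->4, 7->7, 1->1, 3->3, 11->11, 10->10, 8->8, 12->12, 2->2, 5->5, 9->9
Step 2: d_i = R_x(i) - R_y(i); compute d_i^2.
  (6-6)^2=0, (4-4)^2=0, (7-7)^2=0, (1-1)^2=0, (12-3)^2=81, (3-11)^2=64, (10-10)^2=0, (8-8)^2=0, (11-12)^2=1, (2-2)^2=0, (5-5)^2=0, (9-9)^2=0
sum(d^2) = 146.
Step 3: rho = 1 - 6*146 / (12*(12^2 - 1)) = 1 - 876/1716 = 0.489510.
Step 4: Under H0, t = rho * sqrt((n-2)/(1-rho^2)) = 1.7752 ~ t(10).
Step 5: Two-sided p-value from the t-distribution with 10 df = 0.106252.
Step 6: alpha = 0.05. fail to reject H0.

rho = 0.4895, p = 0.106252, fail to reject H0 at alpha = 0.05.


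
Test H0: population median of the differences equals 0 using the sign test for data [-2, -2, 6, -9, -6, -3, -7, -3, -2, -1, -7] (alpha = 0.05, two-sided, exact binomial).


Step 1: Discard zero differences. Original n = 11; n_eff = number of nonzero differences = 11.
Nonzero differences (with sign): -2, -2, +6, -9, -6, -3, -7, -3, -2, -1, -7
Step 2: Count signs: positive = 1, negative = 10.
Step 3: Under H0: P(positive) = 0.5, so the number of positives S ~ Bin(11, 0.5).
Step 4: Two-sided exact p-value = sum of Bin(11,0.5) probabilities at or below the observed probability = 0.011719.
Step 5: alpha = 0.05. reject H0.

n_eff = 11, pos = 1, neg = 10, p = 0.011719, reject H0.


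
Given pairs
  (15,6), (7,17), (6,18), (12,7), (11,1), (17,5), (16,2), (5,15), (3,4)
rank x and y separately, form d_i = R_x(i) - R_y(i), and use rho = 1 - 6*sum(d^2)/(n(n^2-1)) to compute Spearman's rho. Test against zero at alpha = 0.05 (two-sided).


Step 1: Rank x and y separately (midranks; no ties here).
rank(x): 15->7, 7->4, 6->3, 12->6, 11->5, 17->9, 16->8, 5->2, 3->1
rank(y): 6->5, 17->8, 18->9, 7->6, 1->1, 5->4, 2->2, 15->7, 4->3
Step 2: d_i = R_x(i) - R_y(i); compute d_i^2.
  (7-5)^2=4, (4-8)^2=16, (3-9)^2=36, (6-6)^2=0, (5-1)^2=16, (9-4)^2=25, (8-2)^2=36, (2-7)^2=25, (1-3)^2=4
sum(d^2) = 162.
Step 3: rho = 1 - 6*162 / (9*(9^2 - 1)) = 1 - 972/720 = -0.350000.
Step 4: Under H0, t = rho * sqrt((n-2)/(1-rho^2)) = -0.9885 ~ t(7).
Step 5: Two-sided p-value from the t-distribution with 7 df = 0.355820.
Step 6: alpha = 0.05. fail to reject H0.

rho = -0.3500, p = 0.355820, fail to reject H0 at alpha = 0.05.


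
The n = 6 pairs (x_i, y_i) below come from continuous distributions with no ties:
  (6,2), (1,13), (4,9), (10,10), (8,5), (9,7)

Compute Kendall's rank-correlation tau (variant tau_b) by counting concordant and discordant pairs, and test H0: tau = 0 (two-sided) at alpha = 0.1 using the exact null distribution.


Step 1: Enumerate the 15 unordered pairs (i,j) with i<j and classify each by sign(x_j-x_i) * sign(y_j-y_i).
  (1,2):dx=-5,dy=+11->D; (1,3):dx=-2,dy=+7->D; (1,4):dx=+4,dy=+8->C; (1,5):dx=+2,dy=+3->C
  (1,6):dx=+3,dy=+5->C; (2,3):dx=+3,dy=-4->D; (2,4):dx=+9,dy=-3->D; (2,5):dx=+7,dy=-8->D
  (2,6):dx=+8,dy=-6->D; (3,4):dx=+6,dy=+1->C; (3,5):dx=+4,dy=-4->D; (3,6):dx=+5,dy=-2->D
  (4,5):dx=-2,dy=-5->C; (4,6):dx=-1,dy=-3->C; (5,6):dx=+1,dy=+2->C
Step 2: C = 7, D = 8, total pairs = 15.
Step 3: tau = (C - D)/(n(n-1)/2) = (7 - 8)/15 = -0.066667.
Step 4: Exact two-sided p-value (enumerate n! = 720 permutations of y under H0): p = 1.000000.
Step 5: alpha = 0.1. fail to reject H0.

tau_b = -0.0667 (C=7, D=8), p = 1.000000, fail to reject H0.


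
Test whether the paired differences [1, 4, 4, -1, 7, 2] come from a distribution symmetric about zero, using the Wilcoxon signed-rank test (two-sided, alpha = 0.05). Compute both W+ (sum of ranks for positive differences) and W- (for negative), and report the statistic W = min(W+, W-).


Step 1: Drop any zero differences (none here) and take |d_i|.
|d| = [1, 4, 4, 1, 7, 2]
Step 2: Midrank |d_i| (ties get averaged ranks).
ranks: |1|->1.5, |4|->4.5, |4|->4.5, |1|->1.5, |7|->6, |2|->3
Step 3: Attach original signs; sum ranks with positive sign and with negative sign.
W+ = 1.5 + 4.5 + 4.5 + 6 + 3 = 19.5
W- = 1.5 = 1.5
(Check: W+ + W- = 21 should equal n(n+1)/2 = 21.)
Step 4: Test statistic W = min(W+, W-) = 1.5.
Step 5: Ties in |d|, so use the tie-corrected normal approximation.
        E[W] = n(n+1)/4 = 6*7/4 = 10.5.
        Tie groups: |d|=1 (t=2), |d|=4 (t=2); sum(t^3 - t) = 12.
        Var[W] = n(n+1)(2n+1)/24 - sum(t^3-t)/48 = 546/24 - 12/48 = 22.5.
        z = (W - E[W]) / sqrt(Var[W]) = (1.5 - 10.5) / 4.7434 = -1.8974.
        Two-sided p = 2*Phi(z) = 0.057780.
Step 6: alpha = 0.05. fail to reject H0.

W+ = 19.5, W- = 1.5, W = min = 1.5, p = 0.057780, fail to reject H0.


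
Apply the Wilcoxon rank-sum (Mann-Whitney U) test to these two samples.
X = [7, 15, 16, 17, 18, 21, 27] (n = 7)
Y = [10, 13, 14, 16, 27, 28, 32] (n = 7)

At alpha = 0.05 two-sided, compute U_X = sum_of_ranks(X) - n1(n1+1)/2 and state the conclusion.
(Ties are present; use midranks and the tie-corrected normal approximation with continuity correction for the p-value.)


Step 1: Combine and sort all 14 observations; assign midranks.
sorted (value, group): (7,X), (10,Y), (13,Y), (14,Y), (15,X), (16,X), (16,Y), (17,X), (18,X), (21,X), (27,X), (27,Y), (28,Y), (32,Y)
ranks: 7->1, 10->2, 13->3, 14->4, 15->5, 16->6.5, 16->6.5, 17->8, 18->9, 21->10, 27->11.5, 27->11.5, 28->13, 32->14
Step 2: Rank sum for X: R1 = 1 + 5 + 6.5 + 8 + 9 + 10 + 11.5 = 51.
Step 3: U_X = R1 - n1(n1+1)/2 = 51 - 7*8/2 = 51 - 28 = 23.
       U_Y = n1*n2 - U_X = 49 - 23 = 26.
Step 4: Ties are present, so use the tie-corrected normal approximation (with continuity correction) for the p-value.
Step 5: p-value = 0.898104; compare to alpha = 0.05. fail to reject H0.

U_X = 23, p = 0.898104, fail to reject H0 at alpha = 0.05.


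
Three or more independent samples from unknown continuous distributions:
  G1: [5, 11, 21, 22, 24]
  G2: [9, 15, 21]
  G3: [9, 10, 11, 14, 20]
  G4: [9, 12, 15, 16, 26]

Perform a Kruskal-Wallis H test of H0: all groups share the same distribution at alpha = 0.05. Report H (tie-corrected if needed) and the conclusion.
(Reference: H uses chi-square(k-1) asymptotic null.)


Step 1: Combine all N = 18 observations and assign midranks.
sorted (value, group, rank): (5,G1,1), (9,G2,3), (9,G3,3), (9,G4,3), (10,G3,5), (11,G1,6.5), (11,G3,6.5), (12,G4,8), (14,G3,9), (15,G2,10.5), (15,G4,10.5), (16,G4,12), (20,G3,13), (21,G1,14.5), (21,G2,14.5), (22,G1,16), (24,G1,17), (26,G4,18)
Step 2: Sum ranks within each group.
R_1 = 55 (n_1 = 5)
R_2 = 28 (n_2 = 3)
R_3 = 36.5 (n_3 = 5)
R_4 = 51.5 (n_4 = 5)
Step 3: H = 12/(N(N+1)) * sum(R_i^2/n_i) - 3(N+1)
     = 12/(18*19) * (55^2/5 + 28^2/3 + 36.5^2/5 + 51.5^2/5) - 3*19
     = 0.035088 * 1663.23 - 57
     = 1.359064.
Step 4: Ties present; correction factor C = 1 - 42/(18^3 - 18) = 0.992776. Corrected H = 1.359064 / 0.992776 = 1.368954.
Step 5: Under H0, H ~ chi^2(3); p-value = 0.712828.
Step 6: alpha = 0.05. fail to reject H0.

H = 1.3690, df = 3, p = 0.712828, fail to reject H0.


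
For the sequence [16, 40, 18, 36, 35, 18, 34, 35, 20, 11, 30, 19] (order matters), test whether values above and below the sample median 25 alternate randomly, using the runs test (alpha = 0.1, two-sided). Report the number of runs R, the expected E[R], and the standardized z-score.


Step 1: Compute median = 25; label A = above, B = below.
Labels in order: BABAABAABBAB  (n_A = 6, n_B = 6)
Step 2: Count runs R = 9.
Step 3: Under H0 (random ordering), E[R] = 2*n_A*n_B/(n_A+n_B) + 1 = 2*6*6/12 + 1 = 7.0000.
        Var[R] = 2*n_A*n_B*(2*n_A*n_B - n_A - n_B) / ((n_A+n_B)^2 * (n_A+n_B-1)) = 4320/1584 = 2.7273.
        SD[R] = 1.6514.
Step 4: Continuity-corrected z = (R - 0.5 - E[R]) / SD[R] = (9 - 0.5 - 7.0000) / 1.6514 = 0.9083.
Step 5: Two-sided p-value via normal approximation = 2*(1 - Phi(|z|)) = 0.363722.
Step 6: alpha = 0.1. fail to reject H0.

R = 9, z = 0.9083, p = 0.363722, fail to reject H0.


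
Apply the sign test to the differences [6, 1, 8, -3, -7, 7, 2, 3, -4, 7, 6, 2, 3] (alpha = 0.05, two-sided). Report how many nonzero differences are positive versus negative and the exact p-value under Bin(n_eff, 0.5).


Step 1: Discard zero differences. Original n = 13; n_eff = number of nonzero differences = 13.
Nonzero differences (with sign): +6, +1, +8, -3, -7, +7, +2, +3, -4, +7, +6, +2, +3
Step 2: Count signs: positive = 10, negative = 3.
Step 3: Under H0: P(positive) = 0.5, so the number of positives S ~ Bin(13, 0.5).
Step 4: Two-sided exact p-value = sum of Bin(13,0.5) probabilities at or below the observed probability = 0.092285.
Step 5: alpha = 0.05. fail to reject H0.

n_eff = 13, pos = 10, neg = 3, p = 0.092285, fail to reject H0.


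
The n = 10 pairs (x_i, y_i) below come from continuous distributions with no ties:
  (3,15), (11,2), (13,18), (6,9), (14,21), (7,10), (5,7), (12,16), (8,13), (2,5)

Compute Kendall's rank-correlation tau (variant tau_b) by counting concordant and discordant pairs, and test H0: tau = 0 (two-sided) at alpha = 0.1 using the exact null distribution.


Step 1: Enumerate the 45 unordered pairs (i,j) with i<j and classify each by sign(x_j-x_i) * sign(y_j-y_i).
  (1,2):dx=+8,dy=-13->D; (1,3):dx=+10,dy=+3->C; (1,4):dx=+3,dy=-6->D; (1,5):dx=+11,dy=+6->C
  (1,6):dx=+4,dy=-5->D; (1,7):dx=+2,dy=-8->D; (1,8):dx=+9,dy=+1->C; (1,9):dx=+5,dy=-2->D
  (1,10):dx=-1,dy=-10->C; (2,3):dx=+2,dy=+16->C; (2,4):dx=-5,dy=+7->D; (2,5):dx=+3,dy=+19->C
  (2,6):dx=-4,dy=+8->D; (2,7):dx=-6,dy=+5->D; (2,8):dx=+1,dy=+14->C; (2,9):dx=-3,dy=+11->D
  (2,10):dx=-9,dy=+3->D; (3,4):dx=-7,dy=-9->C; (3,5):dx=+1,dy=+3->C; (3,6):dx=-6,dy=-8->C
  (3,7):dx=-8,dy=-11->C; (3,8):dx=-1,dy=-2->C; (3,9):dx=-5,dy=-5->C; (3,10):dx=-11,dy=-13->C
  (4,5):dx=+8,dy=+12->C; (4,6):dx=+1,dy=+1->C; (4,7):dx=-1,dy=-2->C; (4,8):dx=+6,dy=+7->C
  (4,9):dx=+2,dy=+4->C; (4,10):dx=-4,dy=-4->C; (5,6):dx=-7,dy=-11->C; (5,7):dx=-9,dy=-14->C
  (5,8):dx=-2,dy=-5->C; (5,9):dx=-6,dy=-8->C; (5,10):dx=-12,dy=-16->C; (6,7):dx=-2,dy=-3->C
  (6,8):dx=+5,dy=+6->C; (6,9):dx=+1,dy=+3->C; (6,10):dx=-5,dy=-5->C; (7,8):dx=+7,dy=+9->C
  (7,9):dx=+3,dy=+6->C; (7,10):dx=-3,dy=-2->C; (8,9):dx=-4,dy=-3->C; (8,10):dx=-10,dy=-11->C
  (9,10):dx=-6,dy=-8->C
Step 2: C = 35, D = 10, total pairs = 45.
Step 3: tau = (C - D)/(n(n-1)/2) = (35 - 10)/45 = 0.555556.
Step 4: Exact two-sided p-value (enumerate n! = 3628800 permutations of y under H0): p = 0.028609.
Step 5: alpha = 0.1. reject H0.

tau_b = 0.5556 (C=35, D=10), p = 0.028609, reject H0.


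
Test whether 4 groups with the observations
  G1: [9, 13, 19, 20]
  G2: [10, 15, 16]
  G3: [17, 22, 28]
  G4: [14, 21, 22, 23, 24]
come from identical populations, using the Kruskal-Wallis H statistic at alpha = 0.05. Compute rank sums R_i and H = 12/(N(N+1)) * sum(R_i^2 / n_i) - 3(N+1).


Step 1: Combine all N = 15 observations and assign midranks.
sorted (value, group, rank): (9,G1,1), (10,G2,2), (13,G1,3), (14,G4,4), (15,G2,5), (16,G2,6), (17,G3,7), (19,G1,8), (20,G1,9), (21,G4,10), (22,G3,11.5), (22,G4,11.5), (23,G4,13), (24,G4,14), (28,G3,15)
Step 2: Sum ranks within each group.
R_1 = 21 (n_1 = 4)
R_2 = 13 (n_2 = 3)
R_3 = 33.5 (n_3 = 3)
R_4 = 52.5 (n_4 = 5)
Step 3: H = 12/(N(N+1)) * sum(R_i^2/n_i) - 3(N+1)
     = 12/(15*16) * (21^2/4 + 13^2/3 + 33.5^2/3 + 52.5^2/5) - 3*16
     = 0.050000 * 1091.92 - 48
     = 6.595833.
Step 4: Ties present; correction factor C = 1 - 6/(15^3 - 15) = 0.998214. Corrected H = 6.595833 / 0.998214 = 6.607633.
Step 5: Under H0, H ~ chi^2(3); p-value = 0.085513.
Step 6: alpha = 0.05. fail to reject H0.

H = 6.6076, df = 3, p = 0.085513, fail to reject H0.


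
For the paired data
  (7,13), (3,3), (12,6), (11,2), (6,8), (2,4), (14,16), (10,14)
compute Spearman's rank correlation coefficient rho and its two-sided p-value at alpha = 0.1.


Step 1: Rank x and y separately (midranks; no ties here).
rank(x): 7->4, 3->2, 12->7, 11->6, 6->3, 2->1, 14->8, 10->5
rank(y): 13->6, 3->2, 6->4, 2->1, 8->5, 4->3, 16->8, 14->7
Step 2: d_i = R_x(i) - R_y(i); compute d_i^2.
  (4-6)^2=4, (2-2)^2=0, (7-4)^2=9, (6-1)^2=25, (3-5)^2=4, (1-3)^2=4, (8-8)^2=0, (5-7)^2=4
sum(d^2) = 50.
Step 3: rho = 1 - 6*50 / (8*(8^2 - 1)) = 1 - 300/504 = 0.404762.
Step 4: Under H0, t = rho * sqrt((n-2)/(1-rho^2)) = 1.0842 ~ t(6).
Step 5: Two-sided p-value from the t-distribution with 6 df = 0.319889.
Step 6: alpha = 0.1. fail to reject H0.

rho = 0.4048, p = 0.319889, fail to reject H0 at alpha = 0.1.


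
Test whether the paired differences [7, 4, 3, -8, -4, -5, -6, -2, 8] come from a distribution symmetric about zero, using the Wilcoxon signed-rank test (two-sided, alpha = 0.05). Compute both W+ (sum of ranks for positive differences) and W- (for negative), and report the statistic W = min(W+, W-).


Step 1: Drop any zero differences (none here) and take |d_i|.
|d| = [7, 4, 3, 8, 4, 5, 6, 2, 8]
Step 2: Midrank |d_i| (ties get averaged ranks).
ranks: |7|->7, |4|->3.5, |3|->2, |8|->8.5, |4|->3.5, |5|->5, |6|->6, |2|->1, |8|->8.5
Step 3: Attach original signs; sum ranks with positive sign and with negative sign.
W+ = 7 + 3.5 + 2 + 8.5 = 21
W- = 8.5 + 3.5 + 5 + 6 + 1 = 24
(Check: W+ + W- = 45 should equal n(n+1)/2 = 45.)
Step 4: Test statistic W = min(W+, W-) = 21.
Step 5: Ties in |d|, so use the tie-corrected normal approximation.
        E[W] = n(n+1)/4 = 9*10/4 = 22.5.
        Tie groups: |d|=4 (t=2), |d|=8 (t=2); sum(t^3 - t) = 12.
        Var[W] = n(n+1)(2n+1)/24 - sum(t^3-t)/48 = 1710/24 - 12/48 = 71.
        z = (W - E[W]) / sqrt(Var[W]) = (21 - 22.5) / 8.4261 = -0.1780.
        Two-sided p = 2*Phi(z) = 0.858709.
Step 6: alpha = 0.05. fail to reject H0.

W+ = 21, W- = 24, W = min = 21, p = 0.858709, fail to reject H0.


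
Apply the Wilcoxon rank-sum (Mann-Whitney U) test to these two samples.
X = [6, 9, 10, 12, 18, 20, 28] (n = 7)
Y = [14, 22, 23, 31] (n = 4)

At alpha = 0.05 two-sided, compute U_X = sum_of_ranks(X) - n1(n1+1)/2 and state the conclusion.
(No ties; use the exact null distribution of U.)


Step 1: Combine and sort all 11 observations; assign midranks.
sorted (value, group): (6,X), (9,X), (10,X), (12,X), (14,Y), (18,X), (20,X), (22,Y), (23,Y), (28,X), (31,Y)
ranks: 6->1, 9->2, 10->3, 12->4, 14->5, 18->6, 20->7, 22->8, 23->9, 28->10, 31->11
Step 2: Rank sum for X: R1 = 1 + 2 + 3 + 4 + 6 + 7 + 10 = 33.
Step 3: U_X = R1 - n1(n1+1)/2 = 33 - 7*8/2 = 33 - 28 = 5.
       U_Y = n1*n2 - U_X = 28 - 5 = 23.
Step 4: No ties, so the exact null distribution of U (based on enumerating the C(11,7) = 330 equally likely rank assignments) gives the two-sided p-value.
Step 5: p-value = 0.109091; compare to alpha = 0.05. fail to reject H0.

U_X = 5, p = 0.109091, fail to reject H0 at alpha = 0.05.


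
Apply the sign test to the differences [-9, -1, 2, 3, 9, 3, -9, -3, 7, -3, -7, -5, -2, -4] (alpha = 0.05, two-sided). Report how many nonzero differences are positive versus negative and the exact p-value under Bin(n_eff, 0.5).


Step 1: Discard zero differences. Original n = 14; n_eff = number of nonzero differences = 14.
Nonzero differences (with sign): -9, -1, +2, +3, +9, +3, -9, -3, +7, -3, -7, -5, -2, -4
Step 2: Count signs: positive = 5, negative = 9.
Step 3: Under H0: P(positive) = 0.5, so the number of positives S ~ Bin(14, 0.5).
Step 4: Two-sided exact p-value = sum of Bin(14,0.5) probabilities at or below the observed probability = 0.423950.
Step 5: alpha = 0.05. fail to reject H0.

n_eff = 14, pos = 5, neg = 9, p = 0.423950, fail to reject H0.
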